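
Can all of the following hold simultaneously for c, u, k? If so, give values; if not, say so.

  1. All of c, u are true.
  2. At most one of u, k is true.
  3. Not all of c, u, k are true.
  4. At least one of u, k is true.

c: True; u: True; k: False

  (1) {c, u}: all 2 true ✓
  (2) {u, k}: 1 true — at most one ✓
  (3) {c, u, k}: 2/3 true — not all ✓
  (4) {u, k}: 1 true — at least one ✓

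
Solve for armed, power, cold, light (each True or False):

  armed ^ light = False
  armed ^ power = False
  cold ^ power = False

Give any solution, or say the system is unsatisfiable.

armed: True; power: True; cold: True; light: True

armed ^ light = T ^ T = False ✓
armed ^ power = T ^ T = False ✓
cold ^ power = T ^ T = False ✓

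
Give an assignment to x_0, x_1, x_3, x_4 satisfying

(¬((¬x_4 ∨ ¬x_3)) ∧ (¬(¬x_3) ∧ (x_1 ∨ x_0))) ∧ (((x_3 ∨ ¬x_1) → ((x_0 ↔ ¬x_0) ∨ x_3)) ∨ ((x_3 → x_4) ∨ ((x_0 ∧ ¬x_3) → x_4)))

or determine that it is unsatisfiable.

x_0: True, x_1: True, x_3: True, x_4: True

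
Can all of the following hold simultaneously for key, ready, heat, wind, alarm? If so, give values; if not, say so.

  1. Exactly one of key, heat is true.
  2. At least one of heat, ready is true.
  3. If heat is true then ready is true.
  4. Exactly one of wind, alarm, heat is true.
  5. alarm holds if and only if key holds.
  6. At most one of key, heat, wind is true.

key = True, ready = True, heat = False, wind = False, alarm = True

  (1) {key, heat}: 1 true — exactly one ✓
  (2) {heat, ready}: 1 true — at least one ✓
  (3) heat=F ⇒ ready: vacuous ✓
  (4) {wind, alarm, heat}: 1 true — exactly one ✓
  (5) alarm=T, key=T — same ✓
  (6) {key, heat, wind}: 1 true — at most one ✓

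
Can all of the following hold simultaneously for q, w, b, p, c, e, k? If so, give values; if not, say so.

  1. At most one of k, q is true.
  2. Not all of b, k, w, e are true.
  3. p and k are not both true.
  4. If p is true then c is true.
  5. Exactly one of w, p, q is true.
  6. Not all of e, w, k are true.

q: True, w: False, b: False, p: False, c: True, e: False, k: False

  (1) {k, q}: 1 true — at most one ✓
  (2) {b, k, w, e}: 0/4 true — not all ✓
  (3) p=F, k=F — not both ✓
  (4) p=F ⇒ c: vacuous ✓
  (5) {w, p, q}: 1 true — exactly one ✓
  (6) {e, w, k}: 0/3 true — not all ✓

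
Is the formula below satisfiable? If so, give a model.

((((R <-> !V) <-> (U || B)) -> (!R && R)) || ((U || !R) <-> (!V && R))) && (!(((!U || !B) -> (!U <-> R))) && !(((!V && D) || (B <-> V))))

R = True; D = True; V = True; U = True; B = False

  (((R <-> !V) <-> (U || B)) -> (!R && R)) || ((U || !R) <-> (!V && R)) = True
    ((R <-> !V) <-> (U || B)) -> (!R && R) = True
      (R <-> !V) <-> (U || B) = False
        R <-> !V = False
          !V = False
        U || B = True
      !R && R = False
        !R = False
    (U || !R) <-> (!V && R) = False
      U || !R = True
        !R = False
      !V && R = False
        !V = False
  !(((!U || !B) -> (!U <-> R))) && !(((!V && D) || (B <-> V))) = True
    !(((!U || !B) -> (!U <-> R))) = True
      (!U || !B) -> (!U <-> R) = False
        !U || !B = True
          !U = False
          !B = True
        !U <-> R = False
          !U = False
    !(((!V && D) || (B <-> V))) = True
      (!V && D) || (B <-> V) = False
        !V && D = False
          !V = False
        B <-> V = False
Both conjuncts True, so the formula holds.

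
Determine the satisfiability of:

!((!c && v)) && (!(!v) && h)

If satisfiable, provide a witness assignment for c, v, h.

c = True; v = True; h = True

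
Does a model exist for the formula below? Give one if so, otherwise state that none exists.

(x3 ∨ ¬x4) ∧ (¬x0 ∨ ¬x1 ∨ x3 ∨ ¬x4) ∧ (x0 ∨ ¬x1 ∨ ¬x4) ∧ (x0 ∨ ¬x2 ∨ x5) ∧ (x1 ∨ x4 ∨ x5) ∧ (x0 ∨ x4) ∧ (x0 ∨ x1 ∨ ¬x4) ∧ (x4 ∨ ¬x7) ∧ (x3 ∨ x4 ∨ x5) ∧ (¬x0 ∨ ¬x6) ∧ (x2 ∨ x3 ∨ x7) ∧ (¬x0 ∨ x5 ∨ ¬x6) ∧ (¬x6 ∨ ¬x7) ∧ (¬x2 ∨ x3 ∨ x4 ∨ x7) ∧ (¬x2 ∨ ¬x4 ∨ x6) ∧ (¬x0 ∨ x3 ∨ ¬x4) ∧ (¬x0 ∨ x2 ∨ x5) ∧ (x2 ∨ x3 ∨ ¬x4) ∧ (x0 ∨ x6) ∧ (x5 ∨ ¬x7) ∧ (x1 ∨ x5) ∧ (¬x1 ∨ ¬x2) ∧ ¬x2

x0 = True, x1 = True, x2 = False, x3 = True, x4 = True, x5 = True, x6 = False, x7 = False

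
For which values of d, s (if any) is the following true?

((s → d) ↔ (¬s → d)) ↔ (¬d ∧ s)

d = False; s = False

  ((s → d) ↔ (¬s → d)) ↔ (¬d ∧ s) = True
    (s → d) ↔ (¬s → d) = False
      s → d = True
      ¬s → d = False
        ¬s = True
    ¬d ∧ s = False
      ¬d = True
The formula evaluates to True.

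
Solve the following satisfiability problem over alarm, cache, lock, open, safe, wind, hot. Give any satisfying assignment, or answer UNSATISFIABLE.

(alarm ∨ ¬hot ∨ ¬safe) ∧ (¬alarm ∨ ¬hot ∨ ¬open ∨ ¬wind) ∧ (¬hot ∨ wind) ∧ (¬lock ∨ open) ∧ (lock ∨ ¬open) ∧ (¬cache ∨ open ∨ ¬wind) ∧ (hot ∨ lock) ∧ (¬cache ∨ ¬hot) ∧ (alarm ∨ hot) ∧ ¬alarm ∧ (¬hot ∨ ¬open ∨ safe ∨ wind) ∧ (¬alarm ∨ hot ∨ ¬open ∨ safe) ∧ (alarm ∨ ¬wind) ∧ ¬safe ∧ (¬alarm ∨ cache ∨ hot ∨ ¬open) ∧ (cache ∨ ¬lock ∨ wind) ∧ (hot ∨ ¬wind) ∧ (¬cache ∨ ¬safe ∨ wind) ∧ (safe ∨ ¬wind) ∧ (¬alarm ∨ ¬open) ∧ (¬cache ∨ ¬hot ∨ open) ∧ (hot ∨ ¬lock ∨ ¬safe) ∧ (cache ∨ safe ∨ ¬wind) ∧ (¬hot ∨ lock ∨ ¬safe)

The formula is unsatisfiable.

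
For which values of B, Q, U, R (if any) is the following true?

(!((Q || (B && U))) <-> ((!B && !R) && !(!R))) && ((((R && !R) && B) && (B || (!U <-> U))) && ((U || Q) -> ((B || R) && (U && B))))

Case R = True: the conjunct !R is False.
Case R = False: the conjunct R is False.
Both cases fail — unsatisfiable.

UNSATISFIABLE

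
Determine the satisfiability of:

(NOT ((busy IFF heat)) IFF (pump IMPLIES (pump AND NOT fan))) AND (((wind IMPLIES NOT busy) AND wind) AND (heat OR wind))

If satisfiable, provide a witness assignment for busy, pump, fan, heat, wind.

busy = False, pump = True, fan = True, heat = False, wind = True

  NOT ((busy IFF heat)) IFF (pump IMPLIES (pump AND NOT fan)) = True
    NOT ((busy IFF heat)) = False
      busy IFF heat = True
    pump IMPLIES (pump AND NOT fan) = False
      pump AND NOT fan = False
        NOT fan = False
  ((wind IMPLIES NOT busy) AND wind) AND (heat OR wind) = True
    (wind IMPLIES NOT busy) AND wind = True
      wind IMPLIES NOT busy = True
        NOT busy = True
    heat OR wind = True
Both conjuncts True, so the formula holds.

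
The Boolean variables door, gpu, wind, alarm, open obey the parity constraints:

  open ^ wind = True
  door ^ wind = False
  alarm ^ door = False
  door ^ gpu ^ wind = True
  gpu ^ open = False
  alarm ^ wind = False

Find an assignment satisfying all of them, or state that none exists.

door = False, gpu = True, wind = False, alarm = False, open = True

open ^ wind = T ^ F = True ✓
door ^ wind = F ^ F = False ✓
alarm ^ door = F ^ F = False ✓
door ^ gpu ^ wind = F ^ T ^ F = True ✓
gpu ^ open = T ^ T = False ✓
alarm ^ wind = F ^ F = False ✓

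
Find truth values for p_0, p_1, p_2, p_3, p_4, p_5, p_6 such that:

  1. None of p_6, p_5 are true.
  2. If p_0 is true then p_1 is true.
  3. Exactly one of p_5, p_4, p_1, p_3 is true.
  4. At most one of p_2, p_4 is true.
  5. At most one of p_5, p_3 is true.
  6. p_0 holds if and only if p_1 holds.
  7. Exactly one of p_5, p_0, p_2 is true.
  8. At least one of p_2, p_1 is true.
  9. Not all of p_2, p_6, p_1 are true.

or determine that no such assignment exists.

p_0: True, p_1: True, p_2: False, p_3: False, p_4: False, p_5: False, p_6: False

  (1) {p_6, p_5}: 0 true — none ✓
  (2) p_0=T ⇒ p_1: T ✓
  (3) {p_5, p_4, p_1, p_3}: 1 true — exactly one ✓
  (4) {p_2, p_4}: 0 true — at most one ✓
  (5) {p_5, p_3}: 0 true — at most one ✓
  (6) p_0=T, p_1=T — same ✓
  (7) {p_5, p_0, p_2}: 1 true — exactly one ✓
  (8) {p_2, p_1}: 1 true — at least one ✓
  (9) {p_2, p_6, p_1}: 1/3 true — not all ✓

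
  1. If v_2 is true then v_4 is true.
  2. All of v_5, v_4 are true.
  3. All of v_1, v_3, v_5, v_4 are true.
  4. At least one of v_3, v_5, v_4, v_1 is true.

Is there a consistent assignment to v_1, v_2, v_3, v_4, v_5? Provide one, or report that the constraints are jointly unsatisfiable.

v_1=T, v_2=F, v_3=T, v_4=T, v_5=T

  (1) v_2=F ⇒ v_4: vacuous ✓
  (2) {v_5, v_4}: all 2 true ✓
  (3) {v_1, v_3, v_5, v_4}: all 4 true ✓
  (4) {v_3, v_5, v_4, v_1}: 4 true — at least one ✓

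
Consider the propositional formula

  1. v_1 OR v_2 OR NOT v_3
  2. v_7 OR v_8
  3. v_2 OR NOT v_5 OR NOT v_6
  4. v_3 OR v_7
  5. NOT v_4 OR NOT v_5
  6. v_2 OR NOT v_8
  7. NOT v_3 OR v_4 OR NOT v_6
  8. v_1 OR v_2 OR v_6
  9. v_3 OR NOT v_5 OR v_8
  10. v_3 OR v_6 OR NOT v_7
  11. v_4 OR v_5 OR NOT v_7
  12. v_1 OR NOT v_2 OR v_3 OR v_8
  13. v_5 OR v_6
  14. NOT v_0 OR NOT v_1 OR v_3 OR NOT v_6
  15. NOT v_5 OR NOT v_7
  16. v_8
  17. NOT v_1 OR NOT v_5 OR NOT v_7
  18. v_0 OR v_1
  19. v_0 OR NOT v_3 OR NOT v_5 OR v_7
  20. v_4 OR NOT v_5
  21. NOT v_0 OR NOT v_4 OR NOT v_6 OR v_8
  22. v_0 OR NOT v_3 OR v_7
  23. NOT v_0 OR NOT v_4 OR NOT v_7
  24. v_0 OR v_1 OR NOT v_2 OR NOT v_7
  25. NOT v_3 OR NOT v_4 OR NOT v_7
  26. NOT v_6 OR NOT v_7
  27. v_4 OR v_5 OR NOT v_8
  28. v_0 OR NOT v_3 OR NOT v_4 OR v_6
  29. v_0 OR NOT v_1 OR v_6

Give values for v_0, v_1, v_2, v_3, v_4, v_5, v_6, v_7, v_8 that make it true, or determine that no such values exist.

Unit clause (v_8) forces v_8 = True.
In (v_2 OR NOT v_8) only v_2 is left, so v_2 = True.
Set v_0 = True.
Set v_1 = True.
Try v_3 = False:
  (v_3 OR v_7) forces v_7 = True.
  (v_3 OR v_6 OR NOT v_7) forces v_6 = True.
  clause (NOT v_0 OR NOT v_1 OR v_3 OR NOT v_6) is falsified — backtrack.
So v_3 = True.
Set v_4 = True.
  then (NOT v_4 OR NOT v_5) forces v_5 = False.
  then (v_5 OR v_6) forces v_6 = True.
  then (NOT v_0 OR NOT v_4 OR NOT v_7) forces v_7 = False.
All clauses satisfied.

v_0 = True, v_1 = True, v_2 = True, v_3 = True, v_4 = True, v_5 = False, v_6 = True, v_7 = False, v_8 = True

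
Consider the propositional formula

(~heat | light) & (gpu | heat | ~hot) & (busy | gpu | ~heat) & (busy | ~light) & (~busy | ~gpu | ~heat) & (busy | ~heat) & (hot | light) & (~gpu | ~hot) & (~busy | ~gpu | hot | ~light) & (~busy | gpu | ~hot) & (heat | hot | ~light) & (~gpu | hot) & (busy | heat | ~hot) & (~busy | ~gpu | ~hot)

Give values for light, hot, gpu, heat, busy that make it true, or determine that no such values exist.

Try light = False:
  (~heat | light) forces heat = False.
  (hot | light) forces hot = True.
  (gpu | heat | ~hot) forces gpu = True.
  clause (~gpu | ~hot) is falsified — backtrack.
So light = True.
  then (busy | ~light) forces busy = True.
Set hot = False.
  then (~busy | ~gpu | hot | ~light) forces gpu = False.
  then (heat | hot | ~light) forces heat = True.
All clauses satisfied.

light: True, hot: False, gpu: False, heat: True, busy: True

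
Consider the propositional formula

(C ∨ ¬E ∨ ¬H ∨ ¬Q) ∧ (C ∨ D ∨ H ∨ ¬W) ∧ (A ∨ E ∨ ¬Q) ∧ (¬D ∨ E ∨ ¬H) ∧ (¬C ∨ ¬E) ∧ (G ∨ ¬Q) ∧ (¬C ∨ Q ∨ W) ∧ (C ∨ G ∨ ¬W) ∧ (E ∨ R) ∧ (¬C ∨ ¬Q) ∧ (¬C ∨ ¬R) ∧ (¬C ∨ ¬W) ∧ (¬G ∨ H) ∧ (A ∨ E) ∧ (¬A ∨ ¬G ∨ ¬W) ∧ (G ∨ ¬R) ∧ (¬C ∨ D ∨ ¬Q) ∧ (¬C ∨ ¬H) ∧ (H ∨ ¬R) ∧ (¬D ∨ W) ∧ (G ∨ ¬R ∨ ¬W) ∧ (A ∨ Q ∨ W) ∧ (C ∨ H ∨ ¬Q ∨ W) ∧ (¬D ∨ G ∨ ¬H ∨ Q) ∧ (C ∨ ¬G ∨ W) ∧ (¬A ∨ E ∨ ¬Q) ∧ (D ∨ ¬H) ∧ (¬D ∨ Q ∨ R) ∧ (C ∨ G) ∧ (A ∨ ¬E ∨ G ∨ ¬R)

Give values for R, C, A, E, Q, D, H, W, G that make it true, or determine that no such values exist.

R: True, C: False, A: False, E: True, Q: False, D: True, H: True, W: True, G: True

Set R = True.
  then (¬C ∨ ¬R) forces C = False.
  then (G ∨ ¬R) forces G = True.
  then (H ∨ ¬R) forces H = True.
  then (C ∨ ¬G ∨ W) forces W = True.
  then (D ∨ ¬H) forces D = True.
  then (¬D ∨ E ∨ ¬H) forces E = True.
  then (¬A ∨ ¬G ∨ ¬W) forces A = False.
  then (C ∨ ¬E ∨ ¬H ∨ ¬Q) forces Q = False.
All clauses satisfied.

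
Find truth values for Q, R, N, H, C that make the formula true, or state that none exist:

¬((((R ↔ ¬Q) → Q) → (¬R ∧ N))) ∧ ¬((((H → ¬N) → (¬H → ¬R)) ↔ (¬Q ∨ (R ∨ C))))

Q = True, R = True, N = True, H = False, C = True

  ¬((((R ↔ ¬Q) → Q) → (¬R ∧ N))) = True
    ((R ↔ ¬Q) → Q) → (¬R ∧ N) = False
      (R ↔ ¬Q) → Q = True
        R ↔ ¬Q = False
          ¬Q = False
      ¬R ∧ N = False
        ¬R = False
  ¬((((H → ¬N) → (¬H → ¬R)) ↔ (¬Q ∨ (R ∨ C)))) = True
    ((H → ¬N) → (¬H → ¬R)) ↔ (¬Q ∨ (R ∨ C)) = False
      (H → ¬N) → (¬H → ¬R) = False
        H → ¬N = True
          ¬N = False
        ¬H → ¬R = False
          ¬H = True
          ¬R = False
      ¬Q ∨ (R ∨ C) = True
        ¬Q = False
        R ∨ C = True
Both conjuncts True, so the formula holds.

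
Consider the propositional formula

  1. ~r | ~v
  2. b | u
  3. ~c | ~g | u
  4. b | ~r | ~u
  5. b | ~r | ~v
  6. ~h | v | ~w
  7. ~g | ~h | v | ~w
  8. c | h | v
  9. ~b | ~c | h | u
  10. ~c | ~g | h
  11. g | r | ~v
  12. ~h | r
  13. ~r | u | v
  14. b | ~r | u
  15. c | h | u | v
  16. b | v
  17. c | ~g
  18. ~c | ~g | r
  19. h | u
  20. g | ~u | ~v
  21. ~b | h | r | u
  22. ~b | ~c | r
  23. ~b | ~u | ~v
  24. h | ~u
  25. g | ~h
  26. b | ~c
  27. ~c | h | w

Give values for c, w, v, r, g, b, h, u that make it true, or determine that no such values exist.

c = True, w = False, v = False, r = True, g = True, b = True, h = True, u = True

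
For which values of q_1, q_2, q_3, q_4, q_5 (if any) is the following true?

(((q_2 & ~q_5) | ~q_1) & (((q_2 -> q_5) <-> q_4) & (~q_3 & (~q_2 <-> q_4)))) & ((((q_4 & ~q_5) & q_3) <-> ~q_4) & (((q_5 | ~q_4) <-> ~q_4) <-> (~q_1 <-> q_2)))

q_1 = False; q_2 = False; q_3 = False; q_4 = True; q_5 = True

  ((q_2 & ~q_5) | ~q_1) & (((q_2 -> q_5) <-> q_4) & (~q_3 & (~q_2 <-> q_4))) = True
    (q_2 & ~q_5) | ~q_1 = True
      q_2 & ~q_5 = False
        ~q_5 = False
      ~q_1 = True
    ((q_2 -> q_5) <-> q_4) & (~q_3 & (~q_2 <-> q_4)) = True
      (q_2 -> q_5) <-> q_4 = True
        q_2 -> q_5 = True
      ~q_3 & (~q_2 <-> q_4) = True
        ~q_3 = True
        ~q_2 <-> q_4 = True
          ~q_2 = True
  (((q_4 & ~q_5) & q_3) <-> ~q_4) & (((q_5 | ~q_4) <-> ~q_4) <-> (~q_1 <-> q_2)) = True
    ((q_4 & ~q_5) & q_3) <-> ~q_4 = True
      (q_4 & ~q_5) & q_3 = False
        q_4 & ~q_5 = False
          ~q_5 = False
      ~q_4 = False
    ((q_5 | ~q_4) <-> ~q_4) <-> (~q_1 <-> q_2) = True
      (q_5 | ~q_4) <-> ~q_4 = False
        q_5 | ~q_4 = True
          ~q_4 = False
        ~q_4 = False
      ~q_1 <-> q_2 = False
        ~q_1 = True
Both conjuncts True, so the formula holds.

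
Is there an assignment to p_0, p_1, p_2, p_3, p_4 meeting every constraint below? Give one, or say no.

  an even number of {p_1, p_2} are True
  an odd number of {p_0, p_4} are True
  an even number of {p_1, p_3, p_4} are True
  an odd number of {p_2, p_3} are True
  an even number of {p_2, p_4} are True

p_0: False, p_1: True, p_2: True, p_3: False, p_4: True

{p_1, p_2}: 2 true → even ✓
{p_0, p_4}: 1 true → odd ✓
{p_1, p_3, p_4}: 2 true → even ✓
{p_2, p_3}: 1 true → odd ✓
{p_2, p_4}: 2 true → even ✓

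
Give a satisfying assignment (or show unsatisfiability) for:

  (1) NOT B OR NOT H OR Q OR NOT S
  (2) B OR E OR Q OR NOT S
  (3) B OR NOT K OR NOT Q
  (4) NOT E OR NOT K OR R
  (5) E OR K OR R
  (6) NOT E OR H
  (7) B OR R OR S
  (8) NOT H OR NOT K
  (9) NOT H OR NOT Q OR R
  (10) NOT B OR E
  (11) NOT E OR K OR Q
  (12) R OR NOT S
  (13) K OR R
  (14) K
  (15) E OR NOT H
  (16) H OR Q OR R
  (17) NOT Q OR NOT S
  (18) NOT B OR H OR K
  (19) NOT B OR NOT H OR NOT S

H = False, Q = False, B = False, R = True, S = False, K = True, E = False

Unit clause (K) forces K = True.
In (NOT H OR NOT K) only NOT H is left, so H = False.
In (NOT E OR H) only NOT E is left, so E = False.
In (NOT B OR E) only NOT B is left, so B = False.
In (B OR NOT K OR NOT Q) only NOT Q is left, so Q = False.
In (H OR Q OR R) only R is left, so R = True.
In (B OR E OR Q OR NOT S) only NOT S is left, so S = False.
All clauses satisfied.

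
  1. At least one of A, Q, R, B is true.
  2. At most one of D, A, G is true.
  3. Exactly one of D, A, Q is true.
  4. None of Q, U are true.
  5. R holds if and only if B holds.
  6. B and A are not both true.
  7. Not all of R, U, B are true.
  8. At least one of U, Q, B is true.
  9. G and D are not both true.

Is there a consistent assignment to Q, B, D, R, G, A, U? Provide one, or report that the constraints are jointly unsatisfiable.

Q=F, B=T, D=T, R=T, G=F, A=F, U=F

  (1) {A, Q, R, B}: 2 true — at least one ✓
  (2) {D, A, G}: 1 true — at most one ✓
  (3) {D, A, Q}: 1 true — exactly one ✓
  (4) {Q, U}: 0 true — none ✓
  (5) R=T, B=T — same ✓
  (6) B=T, A=F — not both ✓
  (7) {R, U, B}: 2/3 true — not all ✓
  (8) {U, Q, B}: 1 true — at least one ✓
  (9) G=F, D=T — not both ✓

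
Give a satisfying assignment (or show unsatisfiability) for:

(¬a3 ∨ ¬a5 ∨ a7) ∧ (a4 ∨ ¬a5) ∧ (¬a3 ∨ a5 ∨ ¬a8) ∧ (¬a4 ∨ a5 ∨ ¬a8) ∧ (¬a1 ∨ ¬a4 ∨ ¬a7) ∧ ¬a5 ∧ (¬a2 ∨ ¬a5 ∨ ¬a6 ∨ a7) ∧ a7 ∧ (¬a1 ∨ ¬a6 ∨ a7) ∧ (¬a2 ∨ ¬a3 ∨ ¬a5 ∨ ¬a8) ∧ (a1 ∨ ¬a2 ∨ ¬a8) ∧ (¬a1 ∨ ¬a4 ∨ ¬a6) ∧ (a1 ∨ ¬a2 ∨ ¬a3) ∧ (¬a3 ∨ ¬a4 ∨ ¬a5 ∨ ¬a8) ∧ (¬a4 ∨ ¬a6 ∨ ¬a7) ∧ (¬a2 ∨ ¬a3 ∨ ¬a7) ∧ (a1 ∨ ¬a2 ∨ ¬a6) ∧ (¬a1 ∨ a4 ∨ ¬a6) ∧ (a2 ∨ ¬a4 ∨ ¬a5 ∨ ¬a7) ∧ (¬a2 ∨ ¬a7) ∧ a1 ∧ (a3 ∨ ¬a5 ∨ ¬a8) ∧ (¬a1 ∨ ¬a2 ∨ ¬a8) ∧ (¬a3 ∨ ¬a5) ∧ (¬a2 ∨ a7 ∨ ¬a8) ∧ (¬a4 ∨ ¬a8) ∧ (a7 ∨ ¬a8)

a1: True, a2: False, a3: True, a4: False, a5: False, a6: False, a7: True, a8: False

Unit clause (¬a5) forces a5 = False.
Unit clause (a7) forces a7 = True.
In (¬a2 ∨ ¬a7) only ¬a2 is left, so a2 = False.
Unit clause (a1) forces a1 = True.
In (¬a1 ∨ ¬a4 ∨ ¬a7) only ¬a4 is left, so a4 = False.
In (¬a1 ∨ a4 ∨ ¬a6) only ¬a6 is left, so a6 = False.
Set a3 = True.
  then (¬a3 ∨ a5 ∨ ¬a8) forces a8 = False.
All clauses satisfied.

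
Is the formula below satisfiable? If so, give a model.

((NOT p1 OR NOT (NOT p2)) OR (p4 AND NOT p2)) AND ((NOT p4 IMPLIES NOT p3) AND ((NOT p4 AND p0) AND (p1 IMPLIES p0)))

p0 = True, p1 = True, p2 = True, p3 = False, p4 = False

  (NOT p1 OR NOT (NOT p2)) OR (p4 AND NOT p2) = True
    NOT p1 OR NOT (NOT p2) = True
      NOT p1 = False
      NOT (NOT p2) = True
        NOT p2 = False
    p4 AND NOT p2 = False
      NOT p2 = False
  (NOT p4 IMPLIES NOT p3) AND ((NOT p4 AND p0) AND (p1 IMPLIES p0)) = True
    NOT p4 IMPLIES NOT p3 = True
      NOT p4 = True
      NOT p3 = True
    (NOT p4 AND p0) AND (p1 IMPLIES p0) = True
      NOT p4 AND p0 = True
        NOT p4 = True
      p1 IMPLIES p0 = True
Both conjuncts True, so the formula holds.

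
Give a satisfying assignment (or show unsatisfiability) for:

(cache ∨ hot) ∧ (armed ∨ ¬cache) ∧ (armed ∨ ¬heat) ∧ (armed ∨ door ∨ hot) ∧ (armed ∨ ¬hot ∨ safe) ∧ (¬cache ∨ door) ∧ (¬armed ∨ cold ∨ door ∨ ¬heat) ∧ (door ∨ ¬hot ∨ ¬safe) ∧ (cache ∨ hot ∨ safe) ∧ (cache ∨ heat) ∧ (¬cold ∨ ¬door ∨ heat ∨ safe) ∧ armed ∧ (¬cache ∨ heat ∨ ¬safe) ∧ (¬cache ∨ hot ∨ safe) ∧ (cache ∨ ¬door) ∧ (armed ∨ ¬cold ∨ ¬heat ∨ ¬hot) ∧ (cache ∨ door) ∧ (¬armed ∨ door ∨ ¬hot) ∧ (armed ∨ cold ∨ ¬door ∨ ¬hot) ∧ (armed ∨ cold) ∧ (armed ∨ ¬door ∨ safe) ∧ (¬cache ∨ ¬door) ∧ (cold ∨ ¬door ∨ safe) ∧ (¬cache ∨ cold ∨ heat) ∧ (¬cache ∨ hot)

Case door = True:
  (armed) forces armed = True.
  (cache ∨ ¬door) forces cache = True.
  Clause (¬cache ∨ ¬door) is falsified — contradiction.
Case door = False:
  (¬cache ∨ door) forces cache = False.
  Clause (cache ∨ door) is falsified — contradiction.
Both cases fail, so the formula is unsatisfiable.

Unsatisfiable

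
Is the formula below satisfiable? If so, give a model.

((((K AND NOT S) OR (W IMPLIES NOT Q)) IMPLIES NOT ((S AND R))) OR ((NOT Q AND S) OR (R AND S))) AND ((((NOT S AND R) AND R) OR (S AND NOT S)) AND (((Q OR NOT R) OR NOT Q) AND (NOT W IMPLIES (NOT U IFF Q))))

R=T, Q=T, S=F, U=T, K=F, W=T

  (((K AND NOT S) OR (W IMPLIES NOT Q)) IMPLIES NOT ((S AND R))) OR ((NOT Q AND S) OR (R AND S)) = True
    ((K AND NOT S) OR (W IMPLIES NOT Q)) IMPLIES NOT ((S AND R)) = True
      (K AND NOT S) OR (W IMPLIES NOT Q) = False
        K AND NOT S = False
          NOT S = True
        W IMPLIES NOT Q = False
          NOT Q = False
      NOT ((S AND R)) = True
        S AND R = False
    (NOT Q AND S) OR (R AND S) = False
      NOT Q AND S = False
        NOT Q = False
      R AND S = False
  (((NOT S AND R) AND R) OR (S AND NOT S)) AND (((Q OR NOT R) OR NOT Q) AND (NOT W IMPLIES (NOT U IFF Q))) = True
    ((NOT S AND R) AND R) OR (S AND NOT S) = True
      (NOT S AND R) AND R = True
        NOT S AND R = True
          NOT S = True
      S AND NOT S = False
        NOT S = True
    ((Q OR NOT R) OR NOT Q) AND (NOT W IMPLIES (NOT U IFF Q)) = True
      (Q OR NOT R) OR NOT Q = True
        Q OR NOT R = True
          NOT R = False
        NOT Q = False
      NOT W IMPLIES (NOT U IFF Q) = True
        NOT W = False
        NOT U IFF Q = False
          NOT U = False
Both conjuncts True, so the formula holds.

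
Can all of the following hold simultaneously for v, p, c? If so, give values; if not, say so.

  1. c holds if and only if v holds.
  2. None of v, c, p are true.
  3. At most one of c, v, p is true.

v = False, p = False, c = False

  (1) c=F, v=F — same ✓
  (2) {v, c, p}: 0 true — none ✓
  (3) {c, v, p}: 0 true — at most one ✓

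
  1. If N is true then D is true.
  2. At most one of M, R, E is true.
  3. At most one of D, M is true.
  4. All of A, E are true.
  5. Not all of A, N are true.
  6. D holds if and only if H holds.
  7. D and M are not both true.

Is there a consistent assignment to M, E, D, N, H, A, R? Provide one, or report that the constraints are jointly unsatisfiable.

M = False, E = True, D = False, N = False, H = False, A = True, R = False

  (1) N=F ⇒ D: vacuous ✓
  (2) {M, R, E}: 1 true — at most one ✓
  (3) {D, M}: 0 true — at most one ✓
  (4) {A, E}: all 2 true ✓
  (5) {A, N}: 1/2 true — not all ✓
  (6) D=F, H=F — same ✓
  (7) D=F, M=F — not both ✓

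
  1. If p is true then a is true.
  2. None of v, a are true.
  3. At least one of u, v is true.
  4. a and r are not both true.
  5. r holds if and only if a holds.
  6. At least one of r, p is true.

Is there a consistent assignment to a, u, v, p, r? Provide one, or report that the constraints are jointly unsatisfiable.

Case a = True:
  Constraint (2) is violated (a=T) — contradiction.
Case a = False:
  (1) with a=F forces p = False.
  (2) forces v = False.
  (3) with v=F forces u = True.
  (5) with a=F forces r = False.
  Constraint (6) is violated (r=F, p=F) — contradiction.
Both cases fail — unsatisfiable.

UNSATISFIABLE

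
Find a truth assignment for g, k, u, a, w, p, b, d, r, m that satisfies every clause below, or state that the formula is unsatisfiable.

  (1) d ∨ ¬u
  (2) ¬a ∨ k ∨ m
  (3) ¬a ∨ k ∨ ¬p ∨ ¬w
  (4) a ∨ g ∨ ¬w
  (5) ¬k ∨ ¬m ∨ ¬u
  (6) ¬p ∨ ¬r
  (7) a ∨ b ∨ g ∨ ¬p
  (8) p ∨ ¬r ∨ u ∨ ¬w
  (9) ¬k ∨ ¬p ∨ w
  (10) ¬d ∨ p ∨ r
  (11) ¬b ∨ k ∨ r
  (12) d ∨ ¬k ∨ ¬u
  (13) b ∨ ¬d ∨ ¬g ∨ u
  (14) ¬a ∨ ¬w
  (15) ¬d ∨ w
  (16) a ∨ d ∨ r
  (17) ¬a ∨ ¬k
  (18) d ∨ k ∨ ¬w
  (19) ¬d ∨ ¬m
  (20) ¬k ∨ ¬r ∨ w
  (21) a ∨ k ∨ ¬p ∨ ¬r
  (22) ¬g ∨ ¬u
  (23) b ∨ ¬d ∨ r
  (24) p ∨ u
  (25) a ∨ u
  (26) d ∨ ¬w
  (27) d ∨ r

Case w = True:
  (¬a ∨ ¬w) forces a = False.
  (a ∨ g ∨ ¬w) forces g = True.
  (¬g ∨ ¬u) forces u = False.
  Clause (a ∨ u) is falsified — contradiction.
Case w = False:
  (¬d ∨ w) forces d = False.
  (d ∨ ¬u) forces u = False.
  (p ∨ u) forces p = True.
  (¬p ∨ ¬r) forces r = False.
  Clause (d ∨ r) is falsified — contradiction.
Both cases fail, so the formula is unsatisfiable.

No satisfying assignment exists.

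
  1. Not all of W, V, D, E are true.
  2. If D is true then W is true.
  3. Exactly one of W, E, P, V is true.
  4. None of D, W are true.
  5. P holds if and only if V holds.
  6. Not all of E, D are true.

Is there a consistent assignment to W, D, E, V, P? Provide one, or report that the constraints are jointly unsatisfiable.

W = False, D = False, E = True, V = False, P = False

  (1) {W, V, D, E}: 1/4 true — not all ✓
  (2) D=F ⇒ W: vacuous ✓
  (3) {W, E, P, V}: 1 true — exactly one ✓
  (4) {D, W}: 0 true — none ✓
  (5) P=F, V=F — same ✓
  (6) {E, D}: 1/2 true — not all ✓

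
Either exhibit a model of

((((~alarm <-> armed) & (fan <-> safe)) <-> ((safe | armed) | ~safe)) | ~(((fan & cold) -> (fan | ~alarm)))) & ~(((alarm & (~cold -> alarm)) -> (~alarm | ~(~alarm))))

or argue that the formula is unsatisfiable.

The conjunct ~(((alarm & (~cold -> alarm)) -> (~alarm | ~(~alarm)))) is unsatisfiable on its own:
  cold=F, alarm=F: evaluates to False.
  cold=F, alarm=T: evaluates to False.
  cold=T, alarm=F: evaluates to False.
  cold=T, alarm=T: evaluates to False.
So the whole conjunction is unsatisfiable.

UNSATISFIABLE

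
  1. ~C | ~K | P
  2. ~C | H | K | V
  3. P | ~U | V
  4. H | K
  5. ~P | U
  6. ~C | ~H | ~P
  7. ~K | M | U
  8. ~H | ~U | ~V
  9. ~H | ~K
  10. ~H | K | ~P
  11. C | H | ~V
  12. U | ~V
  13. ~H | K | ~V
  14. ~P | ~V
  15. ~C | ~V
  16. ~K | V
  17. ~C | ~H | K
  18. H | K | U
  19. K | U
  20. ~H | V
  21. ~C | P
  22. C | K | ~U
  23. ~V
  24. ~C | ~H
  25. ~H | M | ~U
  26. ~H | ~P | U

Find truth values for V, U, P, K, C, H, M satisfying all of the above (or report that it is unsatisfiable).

Case V = True:
  Clause (~V) is falsified — contradiction.
Case V = False:
  (~K | V) forces K = False.
  (H | K) forces H = True.
  Clause (~H | V) is falsified — contradiction.
Both cases fail, so the formula is unsatisfiable.

UNSATISFIABLE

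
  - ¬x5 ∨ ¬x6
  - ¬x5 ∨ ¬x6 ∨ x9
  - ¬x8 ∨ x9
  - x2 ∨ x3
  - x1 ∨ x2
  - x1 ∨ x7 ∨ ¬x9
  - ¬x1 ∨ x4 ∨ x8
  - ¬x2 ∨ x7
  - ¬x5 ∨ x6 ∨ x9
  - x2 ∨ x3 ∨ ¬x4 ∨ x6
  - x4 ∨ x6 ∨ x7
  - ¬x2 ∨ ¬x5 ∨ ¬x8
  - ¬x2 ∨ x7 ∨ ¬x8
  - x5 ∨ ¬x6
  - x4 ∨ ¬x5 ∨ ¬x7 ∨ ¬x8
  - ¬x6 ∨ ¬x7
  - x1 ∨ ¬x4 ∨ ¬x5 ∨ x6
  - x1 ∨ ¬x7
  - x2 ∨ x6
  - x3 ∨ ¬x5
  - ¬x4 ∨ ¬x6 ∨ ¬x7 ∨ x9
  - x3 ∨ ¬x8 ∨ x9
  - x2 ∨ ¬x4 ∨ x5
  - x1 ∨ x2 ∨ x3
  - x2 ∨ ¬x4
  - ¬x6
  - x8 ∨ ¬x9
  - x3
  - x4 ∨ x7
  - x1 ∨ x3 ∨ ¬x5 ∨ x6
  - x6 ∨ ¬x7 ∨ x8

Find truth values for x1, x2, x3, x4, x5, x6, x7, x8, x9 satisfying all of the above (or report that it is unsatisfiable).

Unit clause (¬x6) forces x6 = False.
Unit clause (x3) forces x3 = True.
In (x2 ∨ x6) only x2 is left, so x2 = True.
In (¬x2 ∨ x7) only x7 is left, so x7 = True.
In (x1 ∨ ¬x7) only x1 is left, so x1 = True.
In (x6 ∨ ¬x7 ∨ x8) only x8 is left, so x8 = True.
In (¬x8 ∨ x9) only x9 is left, so x9 = True.
In (¬x2 ∨ ¬x5 ∨ ¬x8) only ¬x5 is left, so x5 = False.
Set x4 = True.
All clauses satisfied.

x1 = True, x2 = True, x3 = True, x4 = True, x5 = False, x6 = False, x7 = True, x8 = True, x9 = True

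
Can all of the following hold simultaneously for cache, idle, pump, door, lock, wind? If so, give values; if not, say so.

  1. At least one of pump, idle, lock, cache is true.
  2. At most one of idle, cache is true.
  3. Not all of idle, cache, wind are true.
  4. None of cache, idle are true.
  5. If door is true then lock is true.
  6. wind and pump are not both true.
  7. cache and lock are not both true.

cache = False; idle = False; pump = True; door = False; lock = True; wind = False

  (1) {pump, idle, lock, cache}: 2 true — at least one ✓
  (2) {idle, cache}: 0 true — at most one ✓
  (3) {idle, cache, wind}: 0/3 true — not all ✓
  (4) {cache, idle}: 0 true — none ✓
  (5) door=F ⇒ lock: vacuous ✓
  (6) wind=F, pump=T — not both ✓
  (7) cache=F, lock=T — not both ✓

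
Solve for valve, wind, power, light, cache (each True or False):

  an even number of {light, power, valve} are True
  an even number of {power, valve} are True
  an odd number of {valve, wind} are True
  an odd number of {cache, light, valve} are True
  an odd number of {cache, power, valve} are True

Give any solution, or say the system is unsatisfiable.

valve = False, wind = True, power = False, light = False, cache = True

{light, power, valve}: 0 true → even ✓
{power, valve}: 0 true → even ✓
{valve, wind}: 1 true → odd ✓
{cache, light, valve}: 1 true → odd ✓
{cache, power, valve}: 1 true → odd ✓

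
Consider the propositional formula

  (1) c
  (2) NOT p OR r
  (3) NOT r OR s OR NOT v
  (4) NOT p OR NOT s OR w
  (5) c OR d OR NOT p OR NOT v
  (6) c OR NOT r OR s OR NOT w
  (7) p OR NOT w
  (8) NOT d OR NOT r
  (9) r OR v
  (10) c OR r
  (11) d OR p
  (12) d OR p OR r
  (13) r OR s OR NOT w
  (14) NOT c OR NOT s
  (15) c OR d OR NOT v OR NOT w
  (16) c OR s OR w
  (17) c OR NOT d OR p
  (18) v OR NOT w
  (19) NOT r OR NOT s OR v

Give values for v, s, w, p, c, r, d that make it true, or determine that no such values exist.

Unit clause (c) forces c = True.
In (NOT c OR NOT s) only NOT s is left, so s = False.
Set v = True.
  then (NOT r OR s OR NOT v) forces r = False.
  then (r OR s OR NOT w) forces w = False.
  then (NOT p OR r) forces p = False.
  then (d OR p) forces d = True.
All clauses satisfied.

v = True, s = False, w = False, p = False, c = True, r = False, d = True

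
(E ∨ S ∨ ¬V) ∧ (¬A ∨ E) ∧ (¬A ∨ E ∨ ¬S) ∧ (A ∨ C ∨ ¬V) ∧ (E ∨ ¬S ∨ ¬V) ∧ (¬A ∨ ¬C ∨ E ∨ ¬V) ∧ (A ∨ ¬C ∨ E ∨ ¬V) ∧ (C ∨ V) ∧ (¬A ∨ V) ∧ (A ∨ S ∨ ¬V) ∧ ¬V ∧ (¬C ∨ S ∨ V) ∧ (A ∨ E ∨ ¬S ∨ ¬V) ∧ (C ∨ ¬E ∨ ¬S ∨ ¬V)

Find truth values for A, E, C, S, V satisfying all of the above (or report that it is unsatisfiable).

A: False, E: True, C: True, S: True, V: False

Unit clause (¬V) forces V = False.
In (C ∨ V) only C is left, so C = True.
In (¬A ∨ V) only ¬A is left, so A = False.
In (¬C ∨ S ∨ V) only S is left, so S = True.
Set E = True.
All clauses satisfied.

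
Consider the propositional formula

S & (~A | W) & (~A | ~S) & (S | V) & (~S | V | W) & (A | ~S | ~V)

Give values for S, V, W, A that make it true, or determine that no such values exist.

Unit clause (S) forces S = True.
In (~A | ~S) only ~A is left, so A = False.
In (A | ~S | ~V) only ~V is left, so V = False.
In (~S | V | W) only W is left, so W = True.
Check each clause:
  (S): S holds.
  (~A | W): ~A holds.
  (~A | ~S): ~A holds.
  (S | V): S holds.
  (~S | V | W): W holds.
  (A | ~S | ~V): ~V holds.
All clauses satisfied.

S: True, V: False, W: True, A: False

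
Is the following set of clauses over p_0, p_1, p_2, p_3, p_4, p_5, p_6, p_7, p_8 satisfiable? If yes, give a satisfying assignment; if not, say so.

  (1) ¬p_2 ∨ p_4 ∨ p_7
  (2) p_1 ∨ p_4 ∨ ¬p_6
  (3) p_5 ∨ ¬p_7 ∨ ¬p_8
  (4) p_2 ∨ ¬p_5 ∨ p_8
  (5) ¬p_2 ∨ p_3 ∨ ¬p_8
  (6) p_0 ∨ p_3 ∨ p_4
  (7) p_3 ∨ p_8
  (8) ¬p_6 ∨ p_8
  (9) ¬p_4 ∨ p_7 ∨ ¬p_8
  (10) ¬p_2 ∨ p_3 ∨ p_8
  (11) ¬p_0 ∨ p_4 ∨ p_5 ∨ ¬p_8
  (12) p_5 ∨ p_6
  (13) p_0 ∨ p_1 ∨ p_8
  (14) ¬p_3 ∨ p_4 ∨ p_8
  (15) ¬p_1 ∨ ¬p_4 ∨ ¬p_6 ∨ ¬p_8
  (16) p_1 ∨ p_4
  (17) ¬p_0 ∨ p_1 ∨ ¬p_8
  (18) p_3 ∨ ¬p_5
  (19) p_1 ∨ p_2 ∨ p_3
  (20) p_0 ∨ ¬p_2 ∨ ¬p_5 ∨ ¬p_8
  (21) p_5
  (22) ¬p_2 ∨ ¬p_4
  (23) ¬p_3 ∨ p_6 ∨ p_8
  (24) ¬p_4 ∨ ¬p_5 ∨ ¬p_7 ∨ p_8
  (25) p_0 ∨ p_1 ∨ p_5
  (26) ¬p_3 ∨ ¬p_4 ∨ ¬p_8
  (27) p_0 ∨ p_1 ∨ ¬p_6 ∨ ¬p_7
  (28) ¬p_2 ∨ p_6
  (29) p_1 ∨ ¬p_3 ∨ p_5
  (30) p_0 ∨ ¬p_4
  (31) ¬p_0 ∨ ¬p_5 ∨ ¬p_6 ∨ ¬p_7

p_0 = True; p_1 = True; p_2 = False; p_3 = True; p_4 = False; p_5 = True; p_6 = False; p_7 = True; p_8 = True

Unit clause (p_5) forces p_5 = True.
In (p_3 ∨ ¬p_5) only p_3 is left, so p_3 = True.
Set p_0 = True.
Try p_1 = False:
  (p_1 ∨ p_4) forces p_4 = True.
  (¬p_0 ∨ p_1 ∨ ¬p_8) forces p_8 = False.
  (p_2 ∨ ¬p_5 ∨ p_8) forces p_2 = True.
  clause (¬p_2 ∨ ¬p_4) is falsified — backtrack.
So p_1 = True.
Try p_2 = True:
  (¬p_2 ∨ ¬p_4) forces p_4 = False.
  (¬p_2 ∨ p_4 ∨ p_7) forces p_7 = True.
  (¬p_3 ∨ p_4 ∨ p_8) forces p_8 = True.
  (¬p_2 ∨ p_6) forces p_6 = True.
  clause (¬p_0 ∨ ¬p_5 ∨ ¬p_6 ∨ ¬p_7) is falsified — backtrack.
So p_2 = False.
  then (p_2 ∨ ¬p_5 ∨ p_8) forces p_8 = True.
  then (¬p_3 ∨ ¬p_4 ∨ ¬p_8) forces p_4 = False.
Set p_6 = False.
Set p_7 = True.
All clauses satisfied.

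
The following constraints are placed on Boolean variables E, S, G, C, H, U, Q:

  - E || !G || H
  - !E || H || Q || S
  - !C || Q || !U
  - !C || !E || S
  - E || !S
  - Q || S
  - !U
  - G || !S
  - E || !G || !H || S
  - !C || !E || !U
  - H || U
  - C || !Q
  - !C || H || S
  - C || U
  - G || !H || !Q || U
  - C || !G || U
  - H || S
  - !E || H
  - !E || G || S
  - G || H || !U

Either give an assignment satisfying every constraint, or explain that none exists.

Unit clause (!U) forces U = False.
In (H || U) only H is left, so H = True.
In (C || U) only C is left, so C = True.
Set E = True.
  then (!C || !E || S) forces S = True.
  then (G || !S) forces G = True.
Set Q = True.
All clauses satisfied.

E: True, S: True, G: True, C: True, H: True, U: False, Q: True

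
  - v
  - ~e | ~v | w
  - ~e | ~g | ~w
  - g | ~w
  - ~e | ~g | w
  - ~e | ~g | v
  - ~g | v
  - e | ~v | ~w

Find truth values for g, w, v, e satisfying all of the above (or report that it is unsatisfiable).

g = True, w = False, v = True, e = False

Unit clause (v) forces v = True.
Set g = True.
Try w = True:
  (~e | ~g | ~w) forces e = False.
  clause (e | ~v | ~w) is falsified — backtrack.
So w = False.
  then (~e | ~v | w) forces e = False.
Check each clause:
  (v): v holds.
  (~e | ~v | w): ~e holds.
  (~e | ~g | ~w): ~e holds.
  (g | ~w): g holds.
  (~e | ~g | w): ~e holds.
  (~e | ~g | v): ~e holds.
  (~g | v): v holds.
  (e | ~v | ~w): ~w holds.
All clauses satisfied.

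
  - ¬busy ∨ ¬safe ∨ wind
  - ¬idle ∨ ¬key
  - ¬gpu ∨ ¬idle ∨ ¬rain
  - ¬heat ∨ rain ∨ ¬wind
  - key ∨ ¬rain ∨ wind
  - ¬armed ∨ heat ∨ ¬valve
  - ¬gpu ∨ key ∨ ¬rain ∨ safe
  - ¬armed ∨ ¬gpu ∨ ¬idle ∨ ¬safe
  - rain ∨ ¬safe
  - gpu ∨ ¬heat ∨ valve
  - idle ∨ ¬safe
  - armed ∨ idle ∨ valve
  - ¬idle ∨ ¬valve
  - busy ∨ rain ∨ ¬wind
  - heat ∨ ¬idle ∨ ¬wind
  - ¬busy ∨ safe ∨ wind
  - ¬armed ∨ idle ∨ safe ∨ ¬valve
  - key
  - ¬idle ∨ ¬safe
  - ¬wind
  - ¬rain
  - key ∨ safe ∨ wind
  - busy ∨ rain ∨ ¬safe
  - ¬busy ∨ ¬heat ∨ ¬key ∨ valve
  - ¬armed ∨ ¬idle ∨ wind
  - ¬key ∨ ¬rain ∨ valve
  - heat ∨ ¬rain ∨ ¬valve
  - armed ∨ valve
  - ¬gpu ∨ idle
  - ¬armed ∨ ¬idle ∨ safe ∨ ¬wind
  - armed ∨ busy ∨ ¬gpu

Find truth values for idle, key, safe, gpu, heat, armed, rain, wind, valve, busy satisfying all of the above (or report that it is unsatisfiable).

Unit clause (key) forces key = True.
Unit clause (¬wind) forces wind = False.
Unit clause (¬rain) forces rain = False.
In (¬idle ∨ ¬key) only ¬idle is left, so idle = False.
In (rain ∨ ¬safe) only ¬safe is left, so safe = False.
In (¬busy ∨ safe ∨ wind) only ¬busy is left, so busy = False.
In (¬gpu ∨ idle) only ¬gpu is left, so gpu = False.
Set heat = True.
  then (gpu ∨ ¬heat ∨ valve) forces valve = True.
  then (¬armed ∨ idle ∨ safe ∨ ¬valve) forces armed = False.
All clauses satisfied.

idle = False, key = True, safe = False, gpu = False, heat = True, armed = False, rain = False, wind = False, valve = True, busy = False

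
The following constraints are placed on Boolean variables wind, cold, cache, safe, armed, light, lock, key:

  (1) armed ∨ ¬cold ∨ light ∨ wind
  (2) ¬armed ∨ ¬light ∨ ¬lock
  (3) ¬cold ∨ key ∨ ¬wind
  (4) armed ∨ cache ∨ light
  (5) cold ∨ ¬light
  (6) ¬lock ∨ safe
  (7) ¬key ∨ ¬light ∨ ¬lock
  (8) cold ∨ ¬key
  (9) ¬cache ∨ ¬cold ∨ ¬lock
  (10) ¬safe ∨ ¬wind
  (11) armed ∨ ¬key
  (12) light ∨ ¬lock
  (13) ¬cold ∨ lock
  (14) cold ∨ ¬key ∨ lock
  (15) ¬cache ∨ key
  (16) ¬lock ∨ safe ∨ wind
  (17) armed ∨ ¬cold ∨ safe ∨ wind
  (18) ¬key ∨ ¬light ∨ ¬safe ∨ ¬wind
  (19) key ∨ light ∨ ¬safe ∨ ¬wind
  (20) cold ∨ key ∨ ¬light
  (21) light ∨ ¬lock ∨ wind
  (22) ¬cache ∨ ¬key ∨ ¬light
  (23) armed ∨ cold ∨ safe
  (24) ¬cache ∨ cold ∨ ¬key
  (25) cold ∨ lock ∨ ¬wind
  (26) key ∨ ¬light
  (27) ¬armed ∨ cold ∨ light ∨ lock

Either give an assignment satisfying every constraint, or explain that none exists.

Unsatisfiable — no assignment works.

Case key = True:
  (cold ∨ ¬key) forces cold = True.
  (armed ∨ ¬key) forces armed = True.
  (¬cold ∨ lock) forces lock = True.
  (¬armed ∨ ¬light ∨ ¬lock) forces light = False.
  Clause (light ∨ ¬lock) is falsified — contradiction.
Case key = False:
  (¬cache ∨ key) forces cache = False.
  (key ∨ ¬light) forces light = False.
  (armed ∨ cache ∨ light) forces armed = True.
  (light ∨ ¬lock) forces lock = False.
  (¬cold ∨ lock) forces cold = False.
  Clause (¬armed ∨ cold ∨ light ∨ lock) is falsified — contradiction.
Both cases fail, so the formula is unsatisfiable.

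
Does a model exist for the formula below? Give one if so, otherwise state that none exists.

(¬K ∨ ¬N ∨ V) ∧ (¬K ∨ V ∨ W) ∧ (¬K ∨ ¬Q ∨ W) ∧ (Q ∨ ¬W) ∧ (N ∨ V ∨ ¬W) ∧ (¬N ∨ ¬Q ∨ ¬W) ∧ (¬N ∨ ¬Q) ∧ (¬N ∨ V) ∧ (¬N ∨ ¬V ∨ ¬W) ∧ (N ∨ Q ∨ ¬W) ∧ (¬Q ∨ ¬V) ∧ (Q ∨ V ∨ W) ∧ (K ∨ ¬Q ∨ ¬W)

Set V = False.
  then (¬N ∨ V) forces N = False.
  then (N ∨ V ∨ ¬W) forces W = False.
  then (Q ∨ V ∨ W) forces Q = True.
  then (¬K ∨ V ∨ W) forces K = False.
All clauses satisfied.

V = False, N = False, W = False, K = False, Q = True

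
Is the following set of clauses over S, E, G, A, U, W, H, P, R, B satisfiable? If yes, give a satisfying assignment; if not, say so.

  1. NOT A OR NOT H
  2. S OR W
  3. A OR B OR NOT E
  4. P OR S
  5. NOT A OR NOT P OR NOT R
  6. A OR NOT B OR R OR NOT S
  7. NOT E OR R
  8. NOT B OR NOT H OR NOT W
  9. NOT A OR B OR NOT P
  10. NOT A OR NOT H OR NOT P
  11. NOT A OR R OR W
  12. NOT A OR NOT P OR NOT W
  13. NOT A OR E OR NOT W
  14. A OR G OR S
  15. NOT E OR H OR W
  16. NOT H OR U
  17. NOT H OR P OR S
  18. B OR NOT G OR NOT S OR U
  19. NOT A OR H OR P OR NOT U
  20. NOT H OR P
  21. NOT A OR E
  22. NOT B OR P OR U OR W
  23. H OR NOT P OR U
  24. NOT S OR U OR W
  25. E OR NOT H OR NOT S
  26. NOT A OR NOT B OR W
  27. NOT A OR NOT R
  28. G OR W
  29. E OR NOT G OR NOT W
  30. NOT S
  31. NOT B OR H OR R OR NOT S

S = False, E = True, G = True, A = False, U = True, W = True, H = False, P = True, R = True, B = True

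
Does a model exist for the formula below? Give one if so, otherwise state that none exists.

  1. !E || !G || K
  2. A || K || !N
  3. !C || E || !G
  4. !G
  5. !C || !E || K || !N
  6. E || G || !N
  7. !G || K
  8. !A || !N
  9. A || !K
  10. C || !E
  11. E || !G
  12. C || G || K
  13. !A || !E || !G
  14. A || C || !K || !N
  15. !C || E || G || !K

A = False; E = True; K = False; G = False; N = False; C = True

Unit clause (!G) forces G = False.
Set A = False.
  then (A || !K) forces K = False.
  then (C || G || K) forces C = True.
  then (A || K || !N) forces N = False.
Set E = True.
All clauses satisfied.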